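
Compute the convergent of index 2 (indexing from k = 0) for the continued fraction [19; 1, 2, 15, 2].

Using pₖ = aₖpₖ₋₁ + pₖ₋₂, qₖ = aₖqₖ₋₁ + qₖ₋₂ (with p₋₁=1, p₋₂=0, q₋₁=0, q₋₂=1):
  k=0: a=19, p=19, q=1
  k=1: a=1, p=20, q=1
  k=2: a=2, p=59, q=3

59/3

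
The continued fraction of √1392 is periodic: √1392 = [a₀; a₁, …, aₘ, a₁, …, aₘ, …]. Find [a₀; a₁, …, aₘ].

[37; 3, 4, 3, 74]

a₀ = ⌊√1392⌋ = 37.
With m₀=0, d₀=1 and mₖ₊₁ = dₖaₖ − mₖ, dₖ₊₁ = (n − mₖ₊₁²)/dₖ, aₖ₊₁ = ⌊(a₀+mₖ₊₁)/dₖ₊₁⌋:
  k=1: m=37, d=23, a=3
  k=2: m=32, d=16, a=4
  k=3: m=32, d=23, a=3
  k=4: m=37, d=1, a=74
d=1 and a=2a₀=74 at k=4, so the next step gives (m, d) = (37, 23) again — its k=1 value — and the period has length 4.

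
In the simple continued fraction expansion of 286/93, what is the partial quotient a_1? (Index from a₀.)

13

286 = 3·93 + 7   →  a_0 = 3
93 = 13·7 + 2   →  a_1 = 13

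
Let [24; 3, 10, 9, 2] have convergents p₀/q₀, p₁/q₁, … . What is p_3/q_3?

6859/282

Using pₖ = aₖpₖ₋₁ + pₖ₋₂, qₖ = aₖqₖ₋₁ + qₖ₋₂ (with p₋₁=1, p₋₂=0, q₋₁=0, q₋₂=1):
  k=0: a=24, p=24, q=1
  k=1: a=3, p=73, q=3
  k=2: a=10, p=754, q=31
  k=3: a=9, p=6859, q=282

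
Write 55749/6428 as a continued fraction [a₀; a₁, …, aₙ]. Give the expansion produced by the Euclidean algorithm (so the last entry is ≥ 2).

[8; 1, 2, 17, 1, 2, 19, 2]

55749 = 8×6428 + 4325
6428 = 1×4325 + 2103
4325 = 2×2103 + 119
2103 = 17×119 + 80
119 = 1×80 + 39
80 = 2×39 + 2
39 = 19×2 + 1
2 = 2×1 + 0  (stop)
So 55749/6428 = [8; 1, 2, 17, 1, 2, 19, 2].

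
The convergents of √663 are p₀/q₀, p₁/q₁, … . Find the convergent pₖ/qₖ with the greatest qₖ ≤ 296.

√663 = [25; 1, 2, 1, 50, …] (period length 4).
Convergents:
  p_0/q_0 = 25/1
  p_1/q_1 = 26/1
  p_2/q_2 = 77/3
  p_3/q_3 = 103/4
  p_4/q_4 = 5227/203
  p_5/q_5 = 5330/207
  p_6/q_6 = 15887/617
q_5 = 207 ≤ 296 < 617 = q_6, so the answer is 5330/207.

5330/207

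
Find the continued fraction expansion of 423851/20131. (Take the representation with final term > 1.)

423851 = 21×20131 + 1100
20131 = 18×1100 + 331
1100 = 3×331 + 107
331 = 3×107 + 10
107 = 10×10 + 7
10 = 1×7 + 3
7 = 2×3 + 1
3 = 3×1 + 0  (stop)
So 423851/20131 = [21; 18, 3, 3, 10, 1, 2, 3].

[21; 18, 3, 3, 10, 1, 2, 3]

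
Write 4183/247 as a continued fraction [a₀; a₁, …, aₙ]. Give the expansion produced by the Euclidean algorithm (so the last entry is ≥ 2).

4183 = 16×247 + 231
247 = 1×231 + 16
231 = 14×16 + 7
16 = 2×7 + 2
7 = 3×2 + 1
2 = 2×1 + 0  (stop)
So 4183/247 = [16; 1, 14, 2, 3, 2].

[16; 1, 14, 2, 3, 2]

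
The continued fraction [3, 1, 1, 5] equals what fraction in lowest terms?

Fold from the inside: start with 5/1.
  1 + 1/5 = 6/5
  1 + 5/6 = 11/6
  3 + 6/11 = 39/11

39/11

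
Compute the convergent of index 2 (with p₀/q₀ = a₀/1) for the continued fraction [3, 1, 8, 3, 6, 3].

Using pₖ = aₖpₖ₋₁ + pₖ₋₂, qₖ = aₖqₖ₋₁ + qₖ₋₂ (with p₋₁=1, p₋₂=0, q₋₁=0, q₋₂=1):
  k=0: a=3, p=3, q=1
  k=1: a=1, p=4, q=1
  k=2: a=8, p=35, q=9

35/9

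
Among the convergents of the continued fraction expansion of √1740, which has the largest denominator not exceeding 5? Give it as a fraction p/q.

125/3

√1740 = [41; 1, 2, 2, 20, 2, 2, 1, 82, …] (period length 8).
Convergents:
  p_0/q_0 = 41/1
  p_1/q_1 = 42/1
  p_2/q_2 = 125/3
  p_3/q_3 = 292/7
q_2 = 3 ≤ 5 < 7 = q_3, so the answer is 125/3.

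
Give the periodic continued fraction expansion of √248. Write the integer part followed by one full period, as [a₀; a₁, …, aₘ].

[15; 1, 2, 1, 30]

a₀ = ⌊√248⌋ = 15.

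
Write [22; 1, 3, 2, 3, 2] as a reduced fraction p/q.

Fold from the inside: start with 2/1.
  3 + 1/2 = 7/2
  2 + 2/7 = 16/7
  3 + 7/16 = 55/16
  1 + 16/55 = 71/55
  22 + 55/71 = 1617/71

1617/71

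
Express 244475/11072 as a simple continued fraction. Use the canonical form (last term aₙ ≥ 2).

[22; 12, 2, 2, 1, 9, 13]

244475 = 22*11072 + 891
11072 = 12*891 + 380
891 = 2*380 + 131
380 = 2*131 + 118
131 = 1*118 + 13
118 = 9*13 + 1
13 = 13*1 + 0  (stop)
So 244475/11072 = [22; 12, 2, 2, 1, 9, 13].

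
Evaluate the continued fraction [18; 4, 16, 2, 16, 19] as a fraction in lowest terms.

Fold from the inside: start with 19/1.
  16 + 1/19 = 305/19
  2 + 19/305 = 629/305
  16 + 305/629 = 10369/629
  4 + 629/10369 = 42105/10369
  18 + 10369/42105 = 768259/42105

768259/42105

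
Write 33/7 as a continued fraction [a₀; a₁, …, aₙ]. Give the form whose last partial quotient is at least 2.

33 = 4×7 + 5
7 = 1×5 + 2
5 = 2×2 + 1
2 = 2×1 + 0  (stop)
So 33/7 = [4; 1, 2, 2].

[4; 1, 2, 2]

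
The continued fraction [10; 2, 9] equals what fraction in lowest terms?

Fold from the inside: start with 9/1.
  2 + 1/9 = 19/9
  10 + 9/19 = 199/19

199/19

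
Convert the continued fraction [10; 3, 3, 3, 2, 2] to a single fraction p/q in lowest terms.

1906/185

Using pₖ = aₖpₖ₋₁ + pₖ₋₂ and qₖ = aₖqₖ₋₁ + qₖ₋₂:
  k=0: a=10, p=10, q=1
  k=1: a=3, p=31, q=3
  k=2: a=3, p=103, q=10
  k=3: a=3, p=340, q=33
  k=4: a=2, p=783, q=76
  k=5: a=2, p=1906, q=185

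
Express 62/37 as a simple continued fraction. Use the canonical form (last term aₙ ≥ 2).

[1; 1, 2, 12]

62 = 1·37 + 25
37 = 1·25 + 12
25 = 2·12 + 1
12 = 12·1 + 0  (stop)
So 62/37 = [1; 1, 2, 12].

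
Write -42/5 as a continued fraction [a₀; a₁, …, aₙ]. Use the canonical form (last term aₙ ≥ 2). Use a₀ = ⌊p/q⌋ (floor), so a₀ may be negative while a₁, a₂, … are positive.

-42 = -9*5 + 3
5 = 1*3 + 2
3 = 1*2 + 1
2 = 2*1 + 0  (stop)
So -42/5 = [-9; 1, 1, 2].

[-9; 1, 1, 2]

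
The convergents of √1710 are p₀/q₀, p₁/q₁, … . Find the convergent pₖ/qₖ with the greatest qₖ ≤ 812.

18319/443

√1710 = [41; 2, 1, 5, 4, 5, 1, 2, 82, …] (period length 8).
Convergents:
  p_0/q_0 = 41/1
  p_1/q_1 = 83/2
  p_2/q_2 = 124/3
  p_3/q_3 = 703/17
  p_4/q_4 = 2936/71
  p_5/q_5 = 15383/372
  p_6/q_6 = 18319/443
  p_7/q_7 = 52021/1258
q_6 = 443 ≤ 812 < 1258 = q_7, so the answer is 18319/443.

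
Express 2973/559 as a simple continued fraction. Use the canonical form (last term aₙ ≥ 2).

[5; 3, 7, 8, 3]

2973 = 5*559 + 178
559 = 3*178 + 25
178 = 7*25 + 3
25 = 8*3 + 1
3 = 3*1 + 0  (stop)
So 2973/559 = [5; 3, 7, 8, 3].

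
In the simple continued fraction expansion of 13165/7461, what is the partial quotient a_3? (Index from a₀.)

13165 = 1·7461 + 5704   →  a_0 = 1
7461 = 1·5704 + 1757   →  a_1 = 1
5704 = 3·1757 + 433   →  a_2 = 3
1757 = 4·433 + 25   →  a_3 = 4

4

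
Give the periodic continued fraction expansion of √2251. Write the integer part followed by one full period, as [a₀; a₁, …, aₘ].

[47; 2, 4, 47, 4, 2, 94]

a₀ = ⌊√2251⌋ = 47.
With m₀=0, d₀=1 and mₖ₊₁ = dₖaₖ − mₖ, dₖ₊₁ = (n − mₖ₊₁²)/dₖ, aₖ₊₁ = ⌊(a₀+mₖ₊₁)/dₖ₊₁⌋:
  k=1: m=47, d=42, a=2
  k=2: m=37, d=21, a=4
  k=3: m=47, d=2, a=47
  k=4: m=47, d=21, a=4
  k=5: m=37, d=42, a=2
  k=6: m=47, d=1, a=94
d=1 and a=2a₀=94 at k=6, so the next step gives (m, d) = (47, 42) again — its k=1 value — and the period has length 6.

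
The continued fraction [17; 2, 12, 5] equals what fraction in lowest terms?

Fold from the inside: start with 5/1.
  12 + 1/5 = 61/5
  2 + 5/61 = 127/61
  17 + 61/127 = 2220/127

2220/127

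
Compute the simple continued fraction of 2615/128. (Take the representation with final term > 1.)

[20; 2, 3, 18]

2615 = 20×128 + 55
128 = 2×55 + 18
55 = 3×18 + 1
18 = 18×1 + 0  (stop)
So 2615/128 = [20; 2, 3, 18].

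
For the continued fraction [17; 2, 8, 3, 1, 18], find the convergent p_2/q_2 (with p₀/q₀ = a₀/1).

297/17

Using pₖ = aₖpₖ₋₁ + pₖ₋₂, qₖ = aₖqₖ₋₁ + qₖ₋₂ (with p₋₁=1, p₋₂=0, q₋₁=0, q₋₂=1):
  k=0: a=17, p=17, q=1
  k=1: a=2, p=35, q=2
  k=2: a=8, p=297, q=17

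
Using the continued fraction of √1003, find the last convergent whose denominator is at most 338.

√1003 = [31; 1, 2, 31, 2, 1, 62, …] (period length 6).
Convergents:
  p_0/q_0 = 31/1
  p_1/q_1 = 32/1
  p_2/q_2 = 95/3
  p_3/q_3 = 2977/94
  p_4/q_4 = 6049/191
  p_5/q_5 = 9026/285
  p_6/q_6 = 565661/17861
q_5 = 285 ≤ 338 < 17861 = q_6, so the answer is 9026/285.

9026/285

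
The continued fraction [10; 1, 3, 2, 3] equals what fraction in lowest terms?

Fold from the inside: start with 3/1.
  2 + 1/3 = 7/3
  3 + 3/7 = 24/7
  1 + 7/24 = 31/24
  10 + 24/31 = 334/31

334/31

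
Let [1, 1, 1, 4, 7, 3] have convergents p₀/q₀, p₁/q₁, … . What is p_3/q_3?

Using pₖ = aₖpₖ₋₁ + pₖ₋₂, qₖ = aₖqₖ₋₁ + qₖ₋₂ (with p₋₁=1, p₋₂=0, q₋₁=0, q₋₂=1):
  k=0: a=1, p=1, q=1
  k=1: a=1, p=2, q=1
  k=2: a=1, p=3, q=2
  k=3: a=4, p=14, q=9

14/9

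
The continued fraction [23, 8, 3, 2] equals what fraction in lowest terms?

Fold from the inside: start with 2/1.
  3 + 1/2 = 7/2
  8 + 2/7 = 58/7
  23 + 7/58 = 1341/58

1341/58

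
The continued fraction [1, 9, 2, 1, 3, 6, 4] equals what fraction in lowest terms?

Using pₖ = aₖpₖ₋₁ + pₖ₋₂ and qₖ = aₖqₖ₋₁ + qₖ₋₂:
  k=0: a=1, p=1, q=1
  k=1: a=9, p=10, q=9
  k=2: a=2, p=21, q=19
  k=3: a=1, p=31, q=28
  k=4: a=3, p=114, q=103
  k=5: a=6, p=715, q=646
  k=6: a=4, p=2974, q=2687

2974/2687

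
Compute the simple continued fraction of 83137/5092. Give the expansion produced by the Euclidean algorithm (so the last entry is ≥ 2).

83137 = 16·5092 + 1665
5092 = 3·1665 + 97
1665 = 17·97 + 16
97 = 6·16 + 1
16 = 16·1 + 0  (stop)
So 83137/5092 = [16; 3, 17, 6, 16].

[16; 3, 17, 6, 16]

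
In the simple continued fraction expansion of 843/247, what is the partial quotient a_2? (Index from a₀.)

2

843 = 3·247 + 102   →  a_0 = 3
247 = 2·102 + 43   →  a_1 = 2
102 = 2·43 + 16   →  a_2 = 2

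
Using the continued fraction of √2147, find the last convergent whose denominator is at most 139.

6348/137

√2147 = [46; 2, 1, 45, 1, 2, 92, …] (period length 6).
Convergents:
  p_0/q_0 = 46/1
  p_1/q_1 = 93/2
  p_2/q_2 = 139/3
  p_3/q_3 = 6348/137
  p_4/q_4 = 6487/140
q_3 = 137 ≤ 139 < 140 = q_4, so the answer is 6348/137.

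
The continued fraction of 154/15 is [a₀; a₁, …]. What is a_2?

154 = 10·15 + 4   →  a_0 = 10
15 = 3·4 + 3   →  a_1 = 3
4 = 1·3 + 1   →  a_2 = 1

1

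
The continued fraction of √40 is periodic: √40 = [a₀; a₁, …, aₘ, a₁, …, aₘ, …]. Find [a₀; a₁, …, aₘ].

a₀ = ⌊√40⌋ = 6.
With m₀=0, d₀=1 and mₖ₊₁ = dₖaₖ − mₖ, dₖ₊₁ = (n − mₖ₊₁²)/dₖ, aₖ₊₁ = ⌊(a₀+mₖ₊₁)/dₖ₊₁⌋:
  k=1: m=6, d=4, a=3
  k=2: m=6, d=1, a=12
d=1 and a=2a₀=12 at k=2, so the next step gives (m, d) = (6, 4) again — its k=1 value — and the period has length 2.

[6; 3, 12]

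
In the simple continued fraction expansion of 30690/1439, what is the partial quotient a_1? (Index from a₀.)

3

30690 = 21·1439 + 471   →  a_0 = 21
1439 = 3·471 + 26   →  a_1 = 3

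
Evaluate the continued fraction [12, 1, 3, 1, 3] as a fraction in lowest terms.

243/19

Using pₖ = aₖpₖ₋₁ + pₖ₋₂ and qₖ = aₖqₖ₋₁ + qₖ₋₂:
  k=0: a=12, p=12, q=1
  k=1: a=1, p=13, q=1
  k=2: a=3, p=51, q=4
  k=3: a=1, p=64, q=5
  k=4: a=3, p=243, q=19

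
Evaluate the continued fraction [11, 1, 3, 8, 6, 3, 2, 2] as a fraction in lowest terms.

42315/3599

Fold from the inside: start with 2/1.
  2 + 1/2 = 5/2
  3 + 2/5 = 17/5
  6 + 5/17 = 107/17
  8 + 17/107 = 873/107
  3 + 107/873 = 2726/873
  1 + 873/2726 = 3599/2726
  11 + 2726/3599 = 42315/3599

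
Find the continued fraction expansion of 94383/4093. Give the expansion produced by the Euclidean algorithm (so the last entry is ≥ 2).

94383 = 23×4093 + 244
4093 = 16×244 + 189
244 = 1×189 + 55
189 = 3×55 + 24
55 = 2×24 + 7
24 = 3×7 + 3
7 = 2×3 + 1
3 = 3×1 + 0  (stop)
So 94383/4093 = [23; 16, 1, 3, 2, 3, 2, 3].

[23; 16, 1, 3, 2, 3, 2, 3]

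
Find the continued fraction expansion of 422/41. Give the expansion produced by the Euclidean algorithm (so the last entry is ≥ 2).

[10; 3, 2, 2, 2]

422 = 10×41 + 12
41 = 3×12 + 5
12 = 2×5 + 2
5 = 2×2 + 1
2 = 2×1 + 0  (stop)
So 422/41 = [10; 3, 2, 2, 2].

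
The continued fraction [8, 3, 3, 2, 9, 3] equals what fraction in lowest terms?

5597/674

Fold from the inside: start with 3/1.
  9 + 1/3 = 28/3
  2 + 3/28 = 59/28
  3 + 28/59 = 205/59
  3 + 59/205 = 674/205
  8 + 205/674 = 5597/674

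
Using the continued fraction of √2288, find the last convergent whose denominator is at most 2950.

√2288 = [47; 1, 4, 1, 94, …] (period length 4).
Convergents:
  p_0/q_0 = 47/1
  p_1/q_1 = 48/1
  p_2/q_2 = 239/5
  p_3/q_3 = 287/6
  p_4/q_4 = 27217/569
  p_5/q_5 = 27504/575
  p_6/q_6 = 137233/2869
  p_7/q_7 = 164737/3444
q_6 = 2869 ≤ 2950 < 3444 = q_7, so the answer is 137233/2869.

137233/2869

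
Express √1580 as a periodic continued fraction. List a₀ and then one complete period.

a₀ = ⌊√1580⌋ = 39.
With m₀=0, d₀=1 and mₖ₊₁ = dₖaₖ − mₖ, dₖ₊₁ = (n − mₖ₊₁²)/dₖ, aₖ₊₁ = ⌊(a₀+mₖ₊₁)/dₖ₊₁⌋:
  k=1: m=39, d=59, a=1
  k=2: m=20, d=20, a=2
  k=3: m=20, d=59, a=1
  k=4: m=39, d=1, a=78
d=1 and a=2a₀=78 at k=4, so the next step gives (m, d) = (39, 59) again — its k=1 value — and the period has length 4.

[39; 1, 2, 1, 78]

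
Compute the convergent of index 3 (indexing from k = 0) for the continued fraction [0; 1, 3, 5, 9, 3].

Using pₖ = aₖpₖ₋₁ + pₖ₋₂, qₖ = aₖqₖ₋₁ + qₖ₋₂ (with p₋₁=1, p₋₂=0, q₋₁=0, q₋₂=1):
  k=0: a=0, p=0, q=1
  k=1: a=1, p=1, q=1
  k=2: a=3, p=3, q=4
  k=3: a=5, p=16, q=21

16/21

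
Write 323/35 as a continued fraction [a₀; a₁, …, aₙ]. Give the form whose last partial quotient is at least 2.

323 = 9*35 + 8
35 = 4*8 + 3
8 = 2*3 + 2
3 = 1*2 + 1
2 = 2*1 + 0  (stop)
So 323/35 = [9; 4, 2, 1, 2].

[9; 4, 2, 1, 2]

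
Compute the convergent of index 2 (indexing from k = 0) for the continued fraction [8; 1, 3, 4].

Using pₖ = aₖpₖ₋₁ + pₖ₋₂, qₖ = aₖqₖ₋₁ + qₖ₋₂ (with p₋₁=1, p₋₂=0, q₋₁=0, q₋₂=1):
  k=0: a=8, p=8, q=1
  k=1: a=1, p=9, q=1
  k=2: a=3, p=35, q=4

35/4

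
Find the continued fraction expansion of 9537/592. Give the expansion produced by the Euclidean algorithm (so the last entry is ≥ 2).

9537 = 16×592 + 65
592 = 9×65 + 7
65 = 9×7 + 2
7 = 3×2 + 1
2 = 2×1 + 0  (stop)
So 9537/592 = [16; 9, 9, 3, 2].

[16; 9, 9, 3, 2]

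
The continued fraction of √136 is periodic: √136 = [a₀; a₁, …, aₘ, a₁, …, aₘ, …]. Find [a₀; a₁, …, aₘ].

a₀ = ⌊√136⌋ = 11.
With m₀=0, d₀=1 and mₖ₊₁ = dₖaₖ − mₖ, dₖ₊₁ = (n − mₖ₊₁²)/dₖ, aₖ₊₁ = ⌊(a₀+mₖ₊₁)/dₖ₊₁⌋:
  k=1: m=11, d=15, a=1
  k=2: m=4, d=8, a=1
  k=3: m=4, d=15, a=1
  k=4: m=11, d=1, a=22
d=1 and a=2a₀=22 at k=4, so the next step gives (m, d) = (11, 15) again — its k=1 value — and the period has length 4.

[11; 1, 1, 1, 22]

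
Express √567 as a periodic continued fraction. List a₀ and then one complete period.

[23; 1, 4, 3, 4, 1, 46]

a₀ = ⌊√567⌋ = 23.
With m₀=0, d₀=1 and mₖ₊₁ = dₖaₖ − mₖ, dₖ₊₁ = (n − mₖ₊₁²)/dₖ, aₖ₊₁ = ⌊(a₀+mₖ₊₁)/dₖ₊₁⌋:
  k=1: m=23, d=38, a=1
  k=2: m=15, d=9, a=4
  k=3: m=21, d=14, a=3
  k=4: m=21, d=9, a=4
  k=5: m=15, d=38, a=1
  k=6: m=23, d=1, a=46
d=1 and a=2a₀=46 at k=6, so the next step gives (m, d) = (23, 38) again — its k=1 value — and the period has length 6.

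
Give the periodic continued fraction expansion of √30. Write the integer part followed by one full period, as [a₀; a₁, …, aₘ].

a₀ = ⌊√30⌋ = 5.
With m₀=0, d₀=1 and mₖ₊₁ = dₖaₖ − mₖ, dₖ₊₁ = (n − mₖ₊₁²)/dₖ, aₖ₊₁ = ⌊(a₀+mₖ₊₁)/dₖ₊₁⌋:
  k=1: m=5, d=5, a=2
  k=2: m=5, d=1, a=10
d=1 and a=2a₀=10 at k=2, so the next step gives (m, d) = (5, 5) again — its k=1 value — and the period has length 2.

[5; 2, 10]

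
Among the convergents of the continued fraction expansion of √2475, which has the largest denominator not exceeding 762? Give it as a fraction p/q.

√2475 = [49; 1, 2, 1, 98, …] (period length 4).
Convergents:
  p_0/q_0 = 49/1
  p_1/q_1 = 50/1
  p_2/q_2 = 149/3
  p_3/q_3 = 199/4
  p_4/q_4 = 19651/395
  p_5/q_5 = 19850/399
  p_6/q_6 = 59351/1193
q_5 = 399 ≤ 762 < 1193 = q_6, so the answer is 19850/399.

19850/399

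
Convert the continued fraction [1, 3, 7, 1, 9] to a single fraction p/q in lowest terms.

Using pₖ = aₖpₖ₋₁ + pₖ₋₂ and qₖ = aₖqₖ₋₁ + qₖ₋₂:
  k=0: a=1, p=1, q=1
  k=1: a=3, p=4, q=3
  k=2: a=7, p=29, q=22
  k=3: a=1, p=33, q=25
  k=4: a=9, p=326, q=247

326/247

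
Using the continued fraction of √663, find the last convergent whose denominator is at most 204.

5227/203

√663 = [25; 1, 2, 1, 50, …] (period length 4).
Convergents:
  p_0/q_0 = 25/1
  p_1/q_1 = 26/1
  p_2/q_2 = 77/3
  p_3/q_3 = 103/4
  p_4/q_4 = 5227/203
  p_5/q_5 = 5330/207
q_4 = 203 ≤ 204 < 207 = q_5, so the answer is 5227/203.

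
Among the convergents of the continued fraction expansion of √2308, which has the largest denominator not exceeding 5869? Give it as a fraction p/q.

110736/2305

√2308 = [48; 24, 96, …] (period length 2).
Convergents:
  p_0/q_0 = 48/1
  p_1/q_1 = 1153/24
  p_2/q_2 = 110736/2305
  p_3/q_3 = 2658817/55344
q_2 = 2305 ≤ 5869 < 55344 = q_3, so the answer is 110736/2305.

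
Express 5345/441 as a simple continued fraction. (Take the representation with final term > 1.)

5345 = 12*441 + 53
441 = 8*53 + 17
53 = 3*17 + 2
17 = 8*2 + 1
2 = 2*1 + 0  (stop)
So 5345/441 = [12; 8, 3, 8, 2].

[12; 8, 3, 8, 2]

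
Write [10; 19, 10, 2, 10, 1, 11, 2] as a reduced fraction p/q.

Using pₖ = aₖpₖ₋₁ + pₖ₋₂ and qₖ = aₖqₖ₋₁ + qₖ₋₂:
  k=0: a=10, p=10, q=1
  k=1: a=19, p=191, q=19
  k=2: a=10, p=1920, q=191
  k=3: a=2, p=4031, q=401
  k=4: a=10, p=42230, q=4201
  k=5: a=1, p=46261, q=4602
  k=6: a=11, p=551101, q=54823
  k=7: a=2, p=1148463, q=114248

1148463/114248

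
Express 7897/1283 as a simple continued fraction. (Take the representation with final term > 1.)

[6; 6, 2, 4, 4, 5]

7897 = 6*1283 + 199
1283 = 6*199 + 89
199 = 2*89 + 21
89 = 4*21 + 5
21 = 4*5 + 1
5 = 5*1 + 0  (stop)
So 7897/1283 = [6; 6, 2, 4, 4, 5].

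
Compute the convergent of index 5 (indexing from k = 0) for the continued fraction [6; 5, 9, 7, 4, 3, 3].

27193/4389

Using pₖ = aₖpₖ₋₁ + pₖ₋₂, qₖ = aₖqₖ₋₁ + qₖ₋₂ (with p₋₁=1, p₋₂=0, q₋₁=0, q₋₂=1):
  k=0: a=6, p=6, q=1
  k=1: a=5, p=31, q=5
  k=2: a=9, p=285, q=46
  k=3: a=7, p=2026, q=327
  k=4: a=4, p=8389, q=1354
  k=5: a=3, p=27193, q=4389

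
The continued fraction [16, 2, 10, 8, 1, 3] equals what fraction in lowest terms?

Fold from the inside: start with 3/1.
  1 + 1/3 = 4/3
  8 + 3/4 = 35/4
  10 + 4/35 = 354/35
  2 + 35/354 = 743/354
  16 + 354/743 = 12242/743

12242/743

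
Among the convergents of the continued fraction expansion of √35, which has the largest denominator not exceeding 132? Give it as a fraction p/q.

775/131

√35 = [5; 1, 10, …] (period length 2).
Convergents:
  p_0/q_0 = 5/1
  p_1/q_1 = 6/1
  p_2/q_2 = 65/11
  p_3/q_3 = 71/12
  p_4/q_4 = 775/131
  p_5/q_5 = 846/143
q_4 = 131 ≤ 132 < 143 = q_5, so the answer is 775/131.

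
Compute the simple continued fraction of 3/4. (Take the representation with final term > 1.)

3 = 0×4 + 3
4 = 1×3 + 1
3 = 3×1 + 0  (stop)
So 3/4 = [0; 1, 3].

[0; 1, 3]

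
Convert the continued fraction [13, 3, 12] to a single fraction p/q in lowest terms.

493/37

Using pₖ = aₖpₖ₋₁ + pₖ₋₂ and qₖ = aₖqₖ₋₁ + qₖ₋₂:
  k=0: a=13, p=13, q=1
  k=1: a=3, p=40, q=3
  k=2: a=12, p=493, q=37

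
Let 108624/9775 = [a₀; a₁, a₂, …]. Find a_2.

1

108624 = 11·9775 + 1099   →  a_0 = 11
9775 = 8·1099 + 983   →  a_1 = 8
1099 = 1·983 + 116   →  a_2 = 1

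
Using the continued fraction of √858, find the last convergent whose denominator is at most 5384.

123640/4221

√858 = [29; 3, 2, 3, 58, …] (period length 4).
Convergents:
  p_0/q_0 = 29/1
  p_1/q_1 = 88/3
  p_2/q_2 = 205/7
  p_3/q_3 = 703/24
  p_4/q_4 = 40979/1399
  p_5/q_5 = 123640/4221
  p_6/q_6 = 288259/9841
q_5 = 4221 ≤ 5384 < 9841 = q_6, so the answer is 123640/4221.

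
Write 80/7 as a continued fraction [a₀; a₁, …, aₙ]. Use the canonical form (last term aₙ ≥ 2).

80 = 11×7 + 3
7 = 2×3 + 1
3 = 3×1 + 0  (stop)
So 80/7 = [11; 2, 3].

[11; 2, 3]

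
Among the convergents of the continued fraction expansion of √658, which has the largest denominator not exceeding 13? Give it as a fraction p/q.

77/3

√658 = [25; 1, 1, 1, 6, 1, 1, 1, 50, …] (period length 8).
Convergents:
  p_0/q_0 = 25/1
  p_1/q_1 = 26/1
  p_2/q_2 = 51/2
  p_3/q_3 = 77/3
  p_4/q_4 = 513/20
q_3 = 3 ≤ 13 < 20 = q_4, so the answer is 77/3.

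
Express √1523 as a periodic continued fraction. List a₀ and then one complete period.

[39; 39, 78]

a₀ = ⌊√1523⌋ = 39.
With m₀=0, d₀=1 and mₖ₊₁ = dₖaₖ − mₖ, dₖ₊₁ = (n − mₖ₊₁²)/dₖ, aₖ₊₁ = ⌊(a₀+mₖ₊₁)/dₖ₊₁⌋:
  k=1: m=39, d=2, a=39
  k=2: m=39, d=1, a=78
d=1 and a=2a₀=78 at k=2, so the next step gives (m, d) = (39, 2) again — its k=1 value — and the period has length 2.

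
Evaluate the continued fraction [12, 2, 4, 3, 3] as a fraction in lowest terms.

Using pₖ = aₖpₖ₋₁ + pₖ₋₂ and qₖ = aₖqₖ₋₁ + qₖ₋₂:
  k=0: a=12, p=12, q=1
  k=1: a=2, p=25, q=2
  k=2: a=4, p=112, q=9
  k=3: a=3, p=361, q=29
  k=4: a=3, p=1195, q=96

1195/96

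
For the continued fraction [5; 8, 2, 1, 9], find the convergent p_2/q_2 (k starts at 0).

Using pₖ = aₖpₖ₋₁ + pₖ₋₂, qₖ = aₖqₖ₋₁ + qₖ₋₂ (with p₋₁=1, p₋₂=0, q₋₁=0, q₋₂=1):
  k=0: a=5, p=5, q=1
  k=1: a=8, p=41, q=8
  k=2: a=2, p=87, q=17

87/17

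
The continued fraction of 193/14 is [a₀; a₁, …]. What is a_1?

1

193 = 13·14 + 11   →  a_0 = 13
14 = 1·11 + 3   →  a_1 = 1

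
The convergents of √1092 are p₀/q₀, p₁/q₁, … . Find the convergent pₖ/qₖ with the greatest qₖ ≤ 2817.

√1092 = [33; 22, 66, …] (period length 2).
Convergents:
  p_0/q_0 = 33/1
  p_1/q_1 = 727/22
  p_2/q_2 = 48015/1453
  p_3/q_3 = 1057057/31988
q_2 = 1453 ≤ 2817 < 31988 = q_3, so the answer is 48015/1453.

48015/1453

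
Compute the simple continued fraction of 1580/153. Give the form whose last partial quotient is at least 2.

[10; 3, 16, 1, 2]

1580 = 10*153 + 50
153 = 3*50 + 3
50 = 16*3 + 2
3 = 1*2 + 1
2 = 2*1 + 0  (stop)
So 1580/153 = [10; 3, 16, 1, 2].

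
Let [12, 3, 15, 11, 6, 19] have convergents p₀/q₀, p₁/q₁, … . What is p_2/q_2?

Using pₖ = aₖpₖ₋₁ + pₖ₋₂, qₖ = aₖqₖ₋₁ + qₖ₋₂ (with p₋₁=1, p₋₂=0, q₋₁=0, q₋₂=1):
  k=0: a=12, p=12, q=1
  k=1: a=3, p=37, q=3
  k=2: a=15, p=567, q=46

567/46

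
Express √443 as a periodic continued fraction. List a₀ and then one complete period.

a₀ = ⌊√443⌋ = 21.
With m₀=0, d₀=1 and mₖ₊₁ = dₖaₖ − mₖ, dₖ₊₁ = (n − mₖ₊₁²)/dₖ, aₖ₊₁ = ⌊(a₀+mₖ₊₁)/dₖ₊₁⌋:
  k=1: m=21, d=2, a=21
  k=2: m=21, d=1, a=42
d=1 and a=2a₀=42 at k=2, so the next step gives (m, d) = (21, 2) again — its k=1 value — and the period has length 2.

[21; 21, 42]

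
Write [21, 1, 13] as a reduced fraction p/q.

307/14

Fold from the inside: start with 13/1.
  1 + 1/13 = 14/13
  21 + 13/14 = 307/14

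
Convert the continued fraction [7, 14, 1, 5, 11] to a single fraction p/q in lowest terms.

7025/994

Using pₖ = aₖpₖ₋₁ + pₖ₋₂ and qₖ = aₖqₖ₋₁ + qₖ₋₂:
  k=0: a=7, p=7, q=1
  k=1: a=14, p=99, q=14
  k=2: a=1, p=106, q=15
  k=3: a=5, p=629, q=89
  k=4: a=11, p=7025, q=994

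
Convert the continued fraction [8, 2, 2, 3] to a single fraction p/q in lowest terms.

143/17

Using pₖ = aₖpₖ₋₁ + pₖ₋₂ and qₖ = aₖqₖ₋₁ + qₖ₋₂:
  k=0: a=8, p=8, q=1
  k=1: a=2, p=17, q=2
  k=2: a=2, p=42, q=5
  k=3: a=3, p=143, q=17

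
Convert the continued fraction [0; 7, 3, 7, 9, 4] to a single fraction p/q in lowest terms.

826/6045

Using pₖ = aₖpₖ₋₁ + pₖ₋₂ and qₖ = aₖqₖ₋₁ + qₖ₋₂:
  k=0: a=0, p=0, q=1
  k=1: a=7, p=1, q=7
  k=2: a=3, p=3, q=22
  k=3: a=7, p=22, q=161
  k=4: a=9, p=201, q=1471
  k=5: a=4, p=826, q=6045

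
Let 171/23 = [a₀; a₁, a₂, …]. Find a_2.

171 = 7·23 + 10   →  a_0 = 7
23 = 2·10 + 3   →  a_1 = 2
10 = 3·3 + 1   →  a_2 = 3

3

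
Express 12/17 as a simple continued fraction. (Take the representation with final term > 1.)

[0; 1, 2, 2, 2]

12 = 0×17 + 12
17 = 1×12 + 5
12 = 2×5 + 2
5 = 2×2 + 1
2 = 2×1 + 0  (stop)
So 12/17 = [0; 1, 2, 2, 2].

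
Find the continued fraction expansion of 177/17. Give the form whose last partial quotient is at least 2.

[10; 2, 2, 3]

177 = 10*17 + 7
17 = 2*7 + 3
7 = 2*3 + 1
3 = 3*1 + 0  (stop)
So 177/17 = [10; 2, 2, 3].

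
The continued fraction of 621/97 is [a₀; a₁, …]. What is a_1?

2

621 = 6·97 + 39   →  a_0 = 6
97 = 2·39 + 19   →  a_1 = 2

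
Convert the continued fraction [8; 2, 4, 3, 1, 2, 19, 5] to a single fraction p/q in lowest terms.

86757/10270

Fold from the inside: start with 5/1.
  19 + 1/5 = 96/5
  2 + 5/96 = 197/96
  1 + 96/197 = 293/197
  3 + 197/293 = 1076/293
  4 + 293/1076 = 4597/1076
  2 + 1076/4597 = 10270/4597
  8 + 4597/10270 = 86757/10270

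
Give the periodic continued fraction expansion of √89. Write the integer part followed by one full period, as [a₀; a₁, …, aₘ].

[9; 2, 3, 3, 2, 18]

a₀ = ⌊√89⌋ = 9.
With m₀=0, d₀=1 and mₖ₊₁ = dₖaₖ − mₖ, dₖ₊₁ = (n − mₖ₊₁²)/dₖ, aₖ₊₁ = ⌊(a₀+mₖ₊₁)/dₖ₊₁⌋:
  k=1: m=9, d=8, a=2
  k=2: m=7, d=5, a=3
  k=3: m=8, d=5, a=3
  k=4: m=7, d=8, a=2
  k=5: m=9, d=1, a=18
d=1 and a=2a₀=18 at k=5, so the next step gives (m, d) = (9, 8) again — its k=1 value — and the period has length 5.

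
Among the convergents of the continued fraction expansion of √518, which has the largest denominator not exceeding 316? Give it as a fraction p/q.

√518 = [22; 1, 3, 6, 3, 1, 44, …] (period length 6).
Convergents:
  p_0/q_0 = 22/1
  p_1/q_1 = 23/1
  p_2/q_2 = 91/4
  p_3/q_3 = 569/25
  p_4/q_4 = 1798/79
  p_5/q_5 = 2367/104
  p_6/q_6 = 105946/4655
q_5 = 104 ≤ 316 < 4655 = q_6, so the answer is 2367/104.

2367/104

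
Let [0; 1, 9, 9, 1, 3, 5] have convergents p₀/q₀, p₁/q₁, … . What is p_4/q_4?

91/101

Using pₖ = aₖpₖ₋₁ + pₖ₋₂, qₖ = aₖqₖ₋₁ + qₖ₋₂ (with p₋₁=1, p₋₂=0, q₋₁=0, q₋₂=1):
  k=0: a=0, p=0, q=1
  k=1: a=1, p=1, q=1
  k=2: a=9, p=9, q=10
  k=3: a=9, p=82, q=91
  k=4: a=1, p=91, q=101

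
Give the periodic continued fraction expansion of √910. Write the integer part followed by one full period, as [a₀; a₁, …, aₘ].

a₀ = ⌊√910⌋ = 30.
With m₀=0, d₀=1 and mₖ₊₁ = dₖaₖ − mₖ, dₖ₊₁ = (n − mₖ₊₁²)/dₖ, aₖ₊₁ = ⌊(a₀+mₖ₊₁)/dₖ₊₁⌋:
  k=1: m=30, d=10, a=6
  k=2: m=30, d=1, a=60
d=1 and a=2a₀=60 at k=2, so the next step gives (m, d) = (30, 10) again — its k=1 value — and the period has length 2.

[30; 6, 60]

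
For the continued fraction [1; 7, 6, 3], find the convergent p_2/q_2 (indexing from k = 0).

49/43

Using pₖ = aₖpₖ₋₁ + pₖ₋₂, qₖ = aₖqₖ₋₁ + qₖ₋₂ (with p₋₁=1, p₋₂=0, q₋₁=0, q₋₂=1):
  k=0: a=1, p=1, q=1
  k=1: a=7, p=8, q=7
  k=2: a=6, p=49, q=43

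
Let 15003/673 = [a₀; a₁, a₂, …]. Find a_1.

15003 = 22·673 + 197   →  a_0 = 22
673 = 3·197 + 82   →  a_1 = 3

3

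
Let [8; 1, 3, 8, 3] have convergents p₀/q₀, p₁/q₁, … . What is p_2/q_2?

Using pₖ = aₖpₖ₋₁ + pₖ₋₂, qₖ = aₖqₖ₋₁ + qₖ₋₂ (with p₋₁=1, p₋₂=0, q₋₁=0, q₋₂=1):
  k=0: a=8, p=8, q=1
  k=1: a=1, p=9, q=1
  k=2: a=3, p=35, q=4

35/4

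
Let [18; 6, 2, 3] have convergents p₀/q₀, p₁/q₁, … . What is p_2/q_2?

236/13

Using pₖ = aₖpₖ₋₁ + pₖ₋₂, qₖ = aₖqₖ₋₁ + qₖ₋₂ (with p₋₁=1, p₋₂=0, q₋₁=0, q₋₂=1):
  k=0: a=18, p=18, q=1
  k=1: a=6, p=109, q=6
  k=2: a=2, p=236, q=13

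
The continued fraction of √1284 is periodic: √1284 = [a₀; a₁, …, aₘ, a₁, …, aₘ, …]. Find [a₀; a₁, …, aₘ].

a₀ = ⌊√1284⌋ = 35.

[35; 1, 4, 1, 70]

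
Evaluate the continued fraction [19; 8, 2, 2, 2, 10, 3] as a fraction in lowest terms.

62270/3257

Fold from the inside: start with 3/1.
  10 + 1/3 = 31/3
  2 + 3/31 = 65/31
  2 + 31/65 = 161/65
  2 + 65/161 = 387/161
  8 + 161/387 = 3257/387
  19 + 387/3257 = 62270/3257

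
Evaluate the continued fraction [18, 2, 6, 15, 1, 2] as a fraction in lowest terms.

Fold from the inside: start with 2/1.
  1 + 1/2 = 3/2
  15 + 2/3 = 47/3
  6 + 3/47 = 285/47
  2 + 47/285 = 617/285
  18 + 285/617 = 11391/617

11391/617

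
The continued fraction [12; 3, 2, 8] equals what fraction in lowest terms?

Using pₖ = aₖpₖ₋₁ + pₖ₋₂ and qₖ = aₖqₖ₋₁ + qₖ₋₂:
  k=0: a=12, p=12, q=1
  k=1: a=3, p=37, q=3
  k=2: a=2, p=86, q=7
  k=3: a=8, p=725, q=59

725/59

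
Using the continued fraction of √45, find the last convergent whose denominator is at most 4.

√45 = [6; 1, 2, 2, 2, 1, 12, …] (period length 6).
Convergents:
  p_0/q_0 = 6/1
  p_1/q_1 = 7/1
  p_2/q_2 = 20/3
  p_3/q_3 = 47/7
q_2 = 3 ≤ 4 < 7 = q_3, so the answer is 20/3.

20/3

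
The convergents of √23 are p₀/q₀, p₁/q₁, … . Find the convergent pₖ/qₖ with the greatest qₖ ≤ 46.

√23 = [4; 1, 3, 1, 8, …] (period length 4).
Convergents:
  p_0/q_0 = 4/1
  p_1/q_1 = 5/1
  p_2/q_2 = 19/4
  p_3/q_3 = 24/5
  p_4/q_4 = 211/44
  p_5/q_5 = 235/49
q_4 = 44 ≤ 46 < 49 = q_5, so the answer is 211/44.

211/44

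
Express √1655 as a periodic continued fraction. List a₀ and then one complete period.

[40; 1, 2, 7, 16, 7, 2, 1, 80]

a₀ = ⌊√1655⌋ = 40.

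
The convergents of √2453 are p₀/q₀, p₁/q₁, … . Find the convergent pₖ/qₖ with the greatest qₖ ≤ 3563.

√2453 = [49; 1, 1, 8, 1, 1, 98, …] (period length 6).
Convergents:
  p_0/q_0 = 49/1
  p_1/q_1 = 50/1
  p_2/q_2 = 99/2
  p_3/q_3 = 842/17
  p_4/q_4 = 941/19
  p_5/q_5 = 1783/36
  p_6/q_6 = 175675/3547
  p_7/q_7 = 177458/3583
q_6 = 3547 ≤ 3563 < 3583 = q_7, so the answer is 175675/3547.

175675/3547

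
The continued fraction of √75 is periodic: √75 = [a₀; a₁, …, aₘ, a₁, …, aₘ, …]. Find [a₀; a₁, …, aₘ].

a₀ = ⌊√75⌋ = 8.
With m₀=0, d₀=1 and mₖ₊₁ = dₖaₖ − mₖ, dₖ₊₁ = (n − mₖ₊₁²)/dₖ, aₖ₊₁ = ⌊(a₀+mₖ₊₁)/dₖ₊₁⌋:
  k=1: m=8, d=11, a=1
  k=2: m=3, d=6, a=1
  k=3: m=3, d=11, a=1
  k=4: m=8, d=1, a=16
d=1 and a=2a₀=16 at k=4, so the next step gives (m, d) = (8, 11) again — its k=1 value — and the period has length 4.

[8; 1, 1, 1, 16]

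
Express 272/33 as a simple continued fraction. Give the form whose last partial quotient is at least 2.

[8; 4, 8]

272 = 8·33 + 8
33 = 4·8 + 1
8 = 8·1 + 0  (stop)
So 272/33 = [8; 4, 8].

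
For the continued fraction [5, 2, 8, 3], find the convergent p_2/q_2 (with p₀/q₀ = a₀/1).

Using pₖ = aₖpₖ₋₁ + pₖ₋₂, qₖ = aₖqₖ₋₁ + qₖ₋₂ (with p₋₁=1, p₋₂=0, q₋₁=0, q₋₂=1):
  k=0: a=5, p=5, q=1
  k=1: a=2, p=11, q=2
  k=2: a=8, p=93, q=17

93/17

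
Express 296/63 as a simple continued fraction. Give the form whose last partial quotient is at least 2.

[4; 1, 2, 3, 6]

296 = 4·63 + 44
63 = 1·44 + 19
44 = 2·19 + 6
19 = 3·6 + 1
6 = 6·1 + 0  (stop)
So 296/63 = [4; 1, 2, 3, 6].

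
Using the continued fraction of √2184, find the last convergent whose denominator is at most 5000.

196420/4203

√2184 = [46; 1, 2, 1, 2, 1, 92, …] (period length 6).
Convergents:
  p_0/q_0 = 46/1
  p_1/q_1 = 47/1
  p_2/q_2 = 140/3
  p_3/q_3 = 187/4
  p_4/q_4 = 514/11
  p_5/q_5 = 701/15
  p_6/q_6 = 65006/1391
  p_7/q_7 = 65707/1406
  p_8/q_8 = 196420/4203
  p_9/q_9 = 262127/5609
q_8 = 4203 ≤ 5000 < 5609 = q_9, so the answer is 196420/4203.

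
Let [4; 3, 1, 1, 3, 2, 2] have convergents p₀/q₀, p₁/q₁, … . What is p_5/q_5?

244/57

Using pₖ = aₖpₖ₋₁ + pₖ₋₂, qₖ = aₖqₖ₋₁ + qₖ₋₂ (with p₋₁=1, p₋₂=0, q₋₁=0, q₋₂=1):
  k=0: a=4, p=4, q=1
  k=1: a=3, p=13, q=3
  k=2: a=1, p=17, q=4
  k=3: a=1, p=30, q=7
  k=4: a=3, p=107, q=25
  k=5: a=2, p=244, q=57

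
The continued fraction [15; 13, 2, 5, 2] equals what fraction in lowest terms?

Using pₖ = aₖpₖ₋₁ + pₖ₋₂ and qₖ = aₖqₖ₋₁ + qₖ₋₂:
  k=0: a=15, p=15, q=1
  k=1: a=13, p=196, q=13
  k=2: a=2, p=407, q=27
  k=3: a=5, p=2231, q=148
  k=4: a=2, p=4869, q=323

4869/323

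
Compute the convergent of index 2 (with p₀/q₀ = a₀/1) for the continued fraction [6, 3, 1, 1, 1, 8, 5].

Using pₖ = aₖpₖ₋₁ + pₖ₋₂, qₖ = aₖqₖ₋₁ + qₖ₋₂ (with p₋₁=1, p₋₂=0, q₋₁=0, q₋₂=1):
  k=0: a=6, p=6, q=1
  k=1: a=3, p=19, q=3
  k=2: a=1, p=25, q=4

25/4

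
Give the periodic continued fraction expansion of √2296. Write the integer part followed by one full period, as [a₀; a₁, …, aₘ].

a₀ = ⌊√2296⌋ = 47.

[47; 1, 10, 1, 94]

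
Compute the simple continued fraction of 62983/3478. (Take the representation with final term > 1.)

62983 = 18·3478 + 379
3478 = 9·379 + 67
379 = 5·67 + 44
67 = 1·44 + 23
44 = 1·23 + 21
23 = 1·21 + 2
21 = 10·2 + 1
2 = 2·1 + 0  (stop)
So 62983/3478 = [18; 9, 5, 1, 1, 1, 10, 2].

[18; 9, 5, 1, 1, 1, 10, 2]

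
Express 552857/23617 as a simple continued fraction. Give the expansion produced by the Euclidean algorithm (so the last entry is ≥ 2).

552857 = 23*23617 + 9666
23617 = 2*9666 + 4285
9666 = 2*4285 + 1096
4285 = 3*1096 + 997
1096 = 1*997 + 99
997 = 10*99 + 7
99 = 14*7 + 1
7 = 7*1 + 0  (stop)
So 552857/23617 = [23; 2, 2, 3, 1, 10, 14, 7].

[23; 2, 2, 3, 1, 10, 14, 7]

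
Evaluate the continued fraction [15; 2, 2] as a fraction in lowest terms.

77/5

Fold from the inside: start with 2/1.
  2 + 1/2 = 5/2
  15 + 2/5 = 77/5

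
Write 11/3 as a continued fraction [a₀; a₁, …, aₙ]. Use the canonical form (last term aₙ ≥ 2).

11 = 3×3 + 2
3 = 1×2 + 1
2 = 2×1 + 0  (stop)
So 11/3 = [3; 1, 2].

[3; 1, 2]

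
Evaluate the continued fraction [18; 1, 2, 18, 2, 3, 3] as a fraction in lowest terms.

24181/1295

Fold from the inside: start with 3/1.
  3 + 1/3 = 10/3
  2 + 3/10 = 23/10
  18 + 10/23 = 424/23
  2 + 23/424 = 871/424
  1 + 424/871 = 1295/871
  18 + 871/1295 = 24181/1295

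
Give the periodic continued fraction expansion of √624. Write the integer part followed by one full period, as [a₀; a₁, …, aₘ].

[24; 1, 48]

a₀ = ⌊√624⌋ = 24.
With m₀=0, d₀=1 and mₖ₊₁ = dₖaₖ − mₖ, dₖ₊₁ = (n − mₖ₊₁²)/dₖ, aₖ₊₁ = ⌊(a₀+mₖ₊₁)/dₖ₊₁⌋:
  k=1: m=24, d=48, a=1
  k=2: m=24, d=1, a=48
d=1 and a=2a₀=48 at k=2, so the next step gives (m, d) = (24, 48) again — its k=1 value — and the period has length 2.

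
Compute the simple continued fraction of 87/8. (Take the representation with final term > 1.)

[10; 1, 7]

87 = 10*8 + 7
8 = 1*7 + 1
7 = 7*1 + 0  (stop)
So 87/8 = [10; 1, 7].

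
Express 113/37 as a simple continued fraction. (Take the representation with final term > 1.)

113 = 3*37 + 2
37 = 18*2 + 1
2 = 2*1 + 0  (stop)
So 113/37 = [3; 18, 2].

[3; 18, 2]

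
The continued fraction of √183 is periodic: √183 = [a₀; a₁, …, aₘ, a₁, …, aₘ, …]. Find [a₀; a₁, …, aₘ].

[13; 1, 1, 8, 1, 1, 26]

a₀ = ⌊√183⌋ = 13.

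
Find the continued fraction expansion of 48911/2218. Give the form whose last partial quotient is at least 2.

[22; 19, 3, 2, 16]

48911 = 22×2218 + 115
2218 = 19×115 + 33
115 = 3×33 + 16
33 = 2×16 + 1
16 = 16×1 + 0  (stop)
So 48911/2218 = [22; 19, 3, 2, 16].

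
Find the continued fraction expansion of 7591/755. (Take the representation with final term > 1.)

7591 = 10·755 + 41
755 = 18·41 + 17
41 = 2·17 + 7
17 = 2·7 + 3
7 = 2·3 + 1
3 = 3·1 + 0  (stop)
So 7591/755 = [10; 18, 2, 2, 2, 3].

[10; 18, 2, 2, 2, 3]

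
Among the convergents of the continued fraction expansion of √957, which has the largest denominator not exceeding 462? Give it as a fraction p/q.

√957 = [30; 1, 14, 2, 14, 1, 60, …] (period length 6).
Convergents:
  p_0/q_0 = 30/1
  p_1/q_1 = 31/1
  p_2/q_2 = 464/15
  p_3/q_3 = 959/31
  p_4/q_4 = 13890/449
  p_5/q_5 = 14849/480
q_4 = 449 ≤ 462 < 480 = q_5, so the answer is 13890/449.

13890/449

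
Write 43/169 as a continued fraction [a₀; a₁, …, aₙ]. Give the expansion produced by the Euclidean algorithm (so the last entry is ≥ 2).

43 = 0·169 + 43
169 = 3·43 + 40
43 = 1·40 + 3
40 = 13·3 + 1
3 = 3·1 + 0  (stop)
So 43/169 = [0; 3, 1, 13, 3].

[0; 3, 1, 13, 3]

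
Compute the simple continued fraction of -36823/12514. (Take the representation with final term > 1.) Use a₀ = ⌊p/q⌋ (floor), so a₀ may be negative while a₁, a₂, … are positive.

[-3; 17, 2, 2, 8, 17]

-36823 = -3×12514 + 719
12514 = 17×719 + 291
719 = 2×291 + 137
291 = 2×137 + 17
137 = 8×17 + 1
17 = 17×1 + 0  (stop)
So -36823/12514 = [-3; 17, 2, 2, 8, 17].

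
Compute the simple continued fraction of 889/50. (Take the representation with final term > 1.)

889 = 17×50 + 39
50 = 1×39 + 11
39 = 3×11 + 6
11 = 1×6 + 5
6 = 1×5 + 1
5 = 5×1 + 0  (stop)
So 889/50 = [17; 1, 3, 1, 1, 5].

[17; 1, 3, 1, 1, 5]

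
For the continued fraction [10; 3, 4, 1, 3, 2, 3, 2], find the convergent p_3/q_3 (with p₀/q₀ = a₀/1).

Using pₖ = aₖpₖ₋₁ + pₖ₋₂, qₖ = aₖqₖ₋₁ + qₖ₋₂ (with p₋₁=1, p₋₂=0, q₋₁=0, q₋₂=1):
  k=0: a=10, p=10, q=1
  k=1: a=3, p=31, q=3
  k=2: a=4, p=134, q=13
  k=3: a=1, p=165, q=16

165/16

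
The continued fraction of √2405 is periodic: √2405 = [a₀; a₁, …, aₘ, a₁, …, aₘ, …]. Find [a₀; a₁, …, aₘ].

a₀ = ⌊√2405⌋ = 49.
With m₀=0, d₀=1 and mₖ₊₁ = dₖaₖ − mₖ, dₖ₊₁ = (n − mₖ₊₁²)/dₖ, aₖ₊₁ = ⌊(a₀+mₖ₊₁)/dₖ₊₁⌋:
  k=1: m=49, d=4, a=24
  k=2: m=47, d=49, a=1
  k=3: m=2, d=49, a=1
  k=4: m=47, d=4, a=24
  k=5: m=49, d=1, a=98
d=1 and a=2a₀=98 at k=5, so the next step gives (m, d) = (49, 4) again — its k=1 value — and the period has length 5.

[49; 24, 1, 1, 24, 98]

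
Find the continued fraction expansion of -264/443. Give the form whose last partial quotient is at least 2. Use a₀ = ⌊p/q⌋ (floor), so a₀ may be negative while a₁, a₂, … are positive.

-264 = -1·443 + 179
443 = 2·179 + 85
179 = 2·85 + 9
85 = 9·9 + 4
9 = 2·4 + 1
4 = 4·1 + 0  (stop)
So -264/443 = [-1; 2, 2, 9, 2, 4].

[-1; 2, 2, 9, 2, 4]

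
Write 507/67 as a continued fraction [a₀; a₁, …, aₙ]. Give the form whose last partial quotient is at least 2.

507 = 7×67 + 38
67 = 1×38 + 29
38 = 1×29 + 9
29 = 3×9 + 2
9 = 4×2 + 1
2 = 2×1 + 0  (stop)
So 507/67 = [7; 1, 1, 3, 4, 2].

[7; 1, 1, 3, 4, 2]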